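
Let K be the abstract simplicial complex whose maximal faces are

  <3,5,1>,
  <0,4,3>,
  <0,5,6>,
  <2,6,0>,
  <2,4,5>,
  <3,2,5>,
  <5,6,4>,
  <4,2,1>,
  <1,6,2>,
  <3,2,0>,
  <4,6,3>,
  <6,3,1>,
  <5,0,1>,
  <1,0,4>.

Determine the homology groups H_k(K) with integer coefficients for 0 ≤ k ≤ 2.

H_0 = Z,  H_1 = Z^2,  H_2 = Z.

K has 7 vertices, 21 edges, 14 triangles.
rank ∂_0 = 0, rank ∂_1 = 6 ⇒ b_0 = 7 − 0 − 6 = 1; all invariant factors of ∂_1 are 1 so no torsion. So H_0 ≅ Z.
rank ∂_1 = 6, rank ∂_2 = 13 ⇒ b_1 = 21 − 6 − 13 = 2; all invariant factors of ∂_2 are 1 so no torsion. So H_1 ≅ Z^2.
rank ∂_2 = 13, rank ∂_3 = 0 ⇒ b_2 = 14 − 13 − 0 = 1. So H_2 ≅ Z.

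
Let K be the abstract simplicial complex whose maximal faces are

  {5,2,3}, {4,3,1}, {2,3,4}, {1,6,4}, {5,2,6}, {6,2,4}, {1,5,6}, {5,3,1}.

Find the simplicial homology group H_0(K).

H_0 ≅ Z.

Fix the vertex order 1 < 2 < 3 < 4 < 5 < 6 and write every simplex with vertices in increasing order. Then dim K = 2 and the simplices of K are:

  0-simplices (6): [1], [2], [3], [4], [5], [6]
  1-simplices (12): [1,3], [1,4], [1,5], [1,6], [2,3], [2,4], [2,5], [2,6], [3,4], [3,5], [4,6], [5,6]
  2-simplices (8): [1,3,4], [1,3,5], [1,4,6], [1,5,6], [2,3,4], [2,3,5], [2,4,6], [2,5,6]

giving chain groups C_0 ≅ Z^6, C_1 ≅ Z^12, C_2 ≅ Z^8.

The boundary map ∂_1: C_1 → C_0 sends each edge [p,q] (with p < q) to q − p. For instance
  ∂[3,4] = [4] − [3].
The 6×12 boundary matrix has rank 5 and Smith normal form diag(1,1,1,1,1).

The boundary map ∂_2: C_2 → C_1 sends each 2-simplex [p,q,r] to [q,r] − [p,r] + [p,q]. For instance
  ∂[2,3,5] = [3,5] − [2,5] + [2,3],
  ∂[2,5,6] = [5,6] − [2,6] + [2,5].
The 12×8 boundary matrix has rank 7 and Smith normal form diag(1,1,1,1,1,1,1).

Now H_k = ker ∂_k / im ∂_{k+1}, so:

  H_0: rank C_0 − rank ∂_1 = 6 − 5 = 1, and the invariant factors of ∂_1 are all 1, so H_0 = Z.

(K is a triangulation of the 2-sphere S^2.)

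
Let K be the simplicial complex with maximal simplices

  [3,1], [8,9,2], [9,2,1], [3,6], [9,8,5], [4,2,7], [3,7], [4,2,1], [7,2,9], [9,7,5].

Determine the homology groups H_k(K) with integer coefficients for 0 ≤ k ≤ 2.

H_0 = Z,  H_1 = Z,  H_2 = 0.

Take the total order 1 < 2 < 3 < 4 < 5 < 6 < 7 < 8 < 9 on the vertex set. Then K (dimension 2) consists of the simplices:

  0-simplices (9): [1], [2], [3], [4], [5], [6], [7], [8], [9]
  1-simplices (16): [1,2], [1,3], [1,4], [1,9], [2,4], [2,7], [2,8], [2,9], [3,6], [3,7], [4,7], [5,7], [5,8], [5,9], [7,9], [8,9]
  2-simplices (7): [1,2,4], [1,2,9], [2,4,7], [2,7,9], [2,8,9], [5,7,9], [5,8,9]

Hence C_0 ≅ Z^9, C_1 ≅ Z^16, C_2 ≅ Z^7.

Boundary ∂_1: C_1 → C_0 is given by ∂[p,q] = [q] − [p].
As a 9×16 matrix over Z this has rank 8, with invariant factors (1,1,1,1,1,1,1,1).

∂_2: C_2 → C_1 maps a triangle to the signed sum of its edges. For instance
  ∂[2,4,7] = [4,7] − [2,7] + [2,4],
  ∂[5,8,9] = [8,9] − [5,9] + [5,8].
As a 16×7 matrix over Z this has rank 7, with invariant factors (1,1,1,1,1,1,1).

Now H_k = ker ∂_k / im ∂_{k+1}, so:

  H_0: rank C_0 − rank ∂_1 = 9 − 8 = 1, and the invariant factors of ∂_1 are all 1, so H_0 ≅ Z.
  H_1: rank ker ∂_1 − rank ∂_2 = (16 − 8) − 7 = 1, and the invariant factors of ∂_2 are all 1, so H_1 ≅ Z.
  H_2: rank ker ∂_2 − rank ∂_3 = (7 − 7) − 0 = 0, and there is no ∂_3, so H_2 ≅ 0.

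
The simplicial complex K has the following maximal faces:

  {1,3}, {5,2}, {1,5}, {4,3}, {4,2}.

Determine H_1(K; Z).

Order the vertices as 1 < 2 < 3 < 4 < 5. Listing each simplex with vertices in this order, K has dimension 1 with simplices:

  0-simplices (5): [1], [2], [3], [4], [5]
  1-simplices (5): [1,3], [1,5], [2,4], [2,5], [3,4]

giving chain groups C_0 ≅ Z^5, C_1 ≅ Z^5.

Boundary ∂_1: C_1 → C_0 maps an edge to its endpoints' difference, ∂[p,q] = q − p.
This gives a 5×5 integer matrix of rank 4; reducing to Smith normal form yields diagonal entries (1,1,1,1).

Reading off H_k = ker ∂_k / im ∂_{k+1}:

  H_1: rank ker ∂_1 − rank ∂_2 = (5 − 4) − 0 = 1, and there is no ∂_2, so H_1 ≅ Z.

H_1 = Z.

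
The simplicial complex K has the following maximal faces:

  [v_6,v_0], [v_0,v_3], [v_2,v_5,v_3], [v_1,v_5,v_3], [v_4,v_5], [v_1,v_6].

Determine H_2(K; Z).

We work with the vertex ordering v_0 < v_1 < v_2 < v_3 < v_4 < v_5 < v_6. The simplices of K, each written with vertices in increasing order, are:

  0-simplices (7): [v_0], [v_1], [v_2], [v_3], [v_4], [v_5], [v_6]
  1-simplices (9): [v_0,v_3], [v_0,v_6], [v_1,v_3], [v_1,v_5], [v_1,v_6], [v_2,v_3], [v_2,v_5], [v_3,v_5], [v_4,v_5]
  2-simplices (2): [v_1,v_3,v_5], [v_2,v_3,v_5]

so the chain groups are C_0 ≅ Z^7, C_1 ≅ Z^9, C_2 ≅ Z^2.

∂_1: C_1 → C_0 is given by ∂[p,q] = [q] − [p].
As a 7×9 matrix over Z this has rank 6, with invariant factors (1,1,1,1,1,1).

Boundary ∂_2: C_2 → C_1 maps a triangle to the signed sum of its edges. For instance
  ∂[v_1,v_3,v_5] = [v_3,v_5] − [v_1,v_5] + [v_1,v_3],
  ∂[v_2,v_3,v_5] = [v_3,v_5] − [v_2,v_5] + [v_2,v_3].
As a 9×2 matrix over Z this has rank 2, with invariant factors (1,1).

Reading off H_k = ker ∂_k / im ∂_{k+1}:

  H_2: rank ker ∂_2 − rank ∂_3 = (2 − 2) − 0 = 0, and there is no ∂_3, so H_2 ≅ 0.

H_2 ≅ 0.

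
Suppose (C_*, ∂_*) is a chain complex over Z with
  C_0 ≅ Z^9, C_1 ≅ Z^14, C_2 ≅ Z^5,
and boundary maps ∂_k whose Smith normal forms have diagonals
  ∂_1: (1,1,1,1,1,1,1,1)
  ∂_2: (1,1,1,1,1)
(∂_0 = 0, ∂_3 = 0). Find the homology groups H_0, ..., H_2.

H_0: b_0 = 9 − 0 − 8 = 1; torsion from ∂_1 factors > 1: none. So H_0 = Z.
H_1: b_1 = 14 − 8 − 5 = 1; torsion from ∂_2 factors > 1: none. So H_1 = Z.
H_2: b_2 = 5 − 5 − 0 = 0; torsion from ∂_3 factors > 1: none. So H_2 = 0.

H_0 = Z,  H_1 = Z,  H_2 = 0.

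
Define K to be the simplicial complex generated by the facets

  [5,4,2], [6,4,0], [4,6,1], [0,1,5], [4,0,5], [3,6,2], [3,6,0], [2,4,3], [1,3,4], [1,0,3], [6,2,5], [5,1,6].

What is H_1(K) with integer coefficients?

H_1 = Z/2.

Take the total order 0 < 1 < 2 < 3 < 4 < 5 < 6 on the vertex set. Then K (dimension 2) consists of the simplices:

  0-simplices (7): [0], [1], [2], [3], [4], [5], [6]
  1-simplices (18): [0,1], [0,3], [0,4], [0,5], [0,6], [1,3], [1,4], [1,5], [1,6], [2,3], [2,4], [2,5], [2,6], [3,4], [3,6], [4,5], [4,6], [5,6]
  2-simplices (12): [0,1,3], [0,1,5], [0,3,6], [0,4,5], [0,4,6], [1,3,4], [1,4,6], [1,5,6], [2,3,4], [2,3,6], [2,4,5], [2,5,6]

so the chain groups are C_0 ≅ Z^7, C_1 ≅ Z^18, C_2 ≅ Z^12.

∂_1: C_1 → C_0 maps an edge to its endpoints' difference, ∂[p,q] = q − p. For instance
  ∂[0,6] = [6] − [0].
The 7×18 boundary matrix has rank 6 and Smith normal form diag(1,1,1,1,1,1).

Boundary ∂_2: C_2 → C_1 maps a triangle to the signed sum of its edges. For instance
  ∂[0,1,5] = [1,5] − [0,5] + [0,1],
  ∂[2,5,6] = [5,6] − [2,6] + [2,5].
As a 18×12 matrix over Z this has rank 12, with invariant factors (1,1,1,1,1,1,1,1,1,1,1,2).

From H_k ≅ ker(∂_k) / im(∂_{k+1}) we obtain:

  H_1: rank ker ∂_1 − rank ∂_2 = (18 − 6) − 12 = 0, and ∂_2 has invariant factor 2 > 1, so H_1 ≅ Z/2.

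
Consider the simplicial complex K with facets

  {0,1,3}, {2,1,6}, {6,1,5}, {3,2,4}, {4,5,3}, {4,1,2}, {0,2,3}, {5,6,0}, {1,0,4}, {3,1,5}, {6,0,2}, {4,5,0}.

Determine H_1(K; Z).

Take the total order 0 < 1 < 2 < 3 < 4 < 5 < 6 on the vertex set. Then K (dimension 2) consists of the simplices:

  0-simplices (7): [0], [1], [2], [3], [4], [5], [6]
  1-simplices (18): [0,1], [0,2], [0,3], [0,4], [0,5], [0,6], [1,2], [1,3], [1,4], [1,5], [1,6], [2,3], [2,4], [2,6], [3,4], [3,5], [4,5], [5,6]
  2-simplices (12): [0,1,3], [0,1,4], [0,2,3], [0,2,6], [0,4,5], [0,5,6], [1,2,4], [1,2,6], [1,3,5], [1,5,6], [2,3,4], [3,4,5]

so the chain groups are C_0 ≅ Z^7, C_1 ≅ Z^18, C_2 ≅ Z^12.

The boundary map ∂_1: C_1 → C_0 is given by ∂[p,q] = [q] − [p]. For instance
  ∂[4,5] = [5] − [4].
The 7×18 boundary matrix has rank 6 and Smith normal form diag(1,1,1,1,1,1).

∂_2: C_2 → C_1 maps a triangle to the signed sum of its edges. For instance
  ∂[0,1,4] = [1,4] − [0,4] + [0,1],
  ∂[0,5,6] = [5,6] − [0,6] + [0,5].
The 18×12 boundary matrix has rank 12 and Smith normal form diag(1,1,1,1,1,1,1,1,1,1,1,2).

Computing H_k = (kernel of ∂_k) / (image of ∂_{k+1}):

  H_1: rank ker ∂_1 − rank ∂_2 = (18 − 6) − 12 = 0, and ∂_2 has invariant factor 2 > 1, so H_1 ≅ Z/2Z.

H_1 = Z/2Z.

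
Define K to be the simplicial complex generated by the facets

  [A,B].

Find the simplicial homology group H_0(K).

H_0 = Z.

Order the vertices as A < B. Listing each simplex with vertices in this order, K has dimension 1 with simplices:

  0-simplices (2): A, B
  1-simplices (1): AB

Hence C_0 ≅ Z^2, C_1 ≅ Z^1.

∂_1: C_1 → C_0 maps an edge to its endpoints' difference, ∂[p,q] = q − p.
The 2×1 boundary matrix has rank 1 and Smith normal form diag(1).

Now H_k = ker ∂_k / im ∂_{k+1}, so:

  H_0: rank C_0 − rank ∂_1 = 2 − 1 = 1, and the invariant factors of ∂_1 are all 1, so H_0 ≅ Z.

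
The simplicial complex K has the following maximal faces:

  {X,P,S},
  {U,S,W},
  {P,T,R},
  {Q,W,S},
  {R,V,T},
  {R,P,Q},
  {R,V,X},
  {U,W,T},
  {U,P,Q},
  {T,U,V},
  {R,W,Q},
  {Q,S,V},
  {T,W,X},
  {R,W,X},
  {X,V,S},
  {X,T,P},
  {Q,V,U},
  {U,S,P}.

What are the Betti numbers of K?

Order the vertices as P < Q < R < S < T < U < V < W < X. Listing each simplex with vertices in this order, K has dimension 2 with simplices:

  0-simplices (9): P, Q, R, S, T, U, V, W, X
  1-simplices (27): PQ, PR, PS, PT, PU, PX, QR, QS, QU, QV, QW, RT, RV, RW, RX, SU, SV, SW, SX, TU, TV, TW, TX, UV, UW, VX, WX
  2-simplices (18): PQR, PQU, PRT, PSU, PSX, PTX, QRW, QSV, QSW, QUV, RTV, RVX, RWX, SUW, SVX, TUV, TUW, TWX

giving chain groups C_0 ≅ Z^9, C_1 ≅ Z^27, C_2 ≅ Z^18.

The boundary map ∂_1: C_1 → C_0 maps an edge to its endpoints' difference, ∂[p,q] = q − p. For instance
  ∂PT = T − P.
The resulting 9×27 matrix has rank 8, and its Smith normal form has invariant factors (1,1,1,1,1,1,1,1).

Boundary ∂_2: C_2 → C_1 sends each 2-simplex [p,q,r] to [q,r] − [p,r] + [p,q]. For instance
  ∂SUW = UW − SW + SU,
  ∂TWX = WX − TX + TW.
The resulting 27×18 matrix has rank 18, and its Smith normal form has invariant factors (1,1,1,1,1,1,1,1,1,1,1,1,1,1,1,1,1,2).

Now H_k = ker ∂_k / im ∂_{k+1}, so:

  H_0: rank C_0 − rank ∂_1 = 9 − 8 = 1, and the invariant factors of ∂_1 are all 1, so H_0 ≅ Z.
  H_1: rank ker ∂_1 − rank ∂_2 = (27 − 8) − 18 = 1, and ∂_2 has invariant factor 2 > 1, so H_1 ≅ Z ⊕ Z/2Z.
  H_2: rank ker ∂_2 − rank ∂_3 = (18 − 18) − 0 = 0, and there is no ∂_3, so H_2 ≅ 0.

(K is a triangulation of the Klein bottle.)

Hence the Betti numbers are b_0 = 1, b_1 = 1, b_2 = 0.

b_0 = 1, b_1 = 1, b_2 = 0.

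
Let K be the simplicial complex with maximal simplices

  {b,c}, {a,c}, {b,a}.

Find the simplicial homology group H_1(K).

Fix the vertex order a < b < c and write every simplex with vertices in increasing order. Then dim K = 1 and the simplices of K are:

  0-simplices (3): a, b, c
  1-simplices (3): ab, ac, bc

Hence C_0 ≅ Z^3, C_1 ≅ Z^3.

The boundary map ∂_1: C_1 → C_0 sends each edge [p,q] (with p < q) to q − p. For instance
  ∂ab = b − a.
The resulting 3×3 matrix has rank 2, and its Smith normal form has invariant factors (1,1).

From H_k ≅ ker(∂_k) / im(∂_{k+1}) we obtain:

  H_1: rank ker ∂_1 − rank ∂_2 = (3 − 2) − 0 = 1, and there is no ∂_2, so H_1 ≅ Z.

H_1 ≅ Z.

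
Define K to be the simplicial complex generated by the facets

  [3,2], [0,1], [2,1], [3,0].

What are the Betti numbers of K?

Fix the vertex order 0 < 1 < 2 < 3 and write every simplex with vertices in increasing order. Then dim K = 1 and the simplices of K are:

  0-simplices (4): [0], [1], [2], [3]
  1-simplices (4): [0,1], [0,3], [1,2], [2,3]

Hence C_0 ≅ Z^4, C_1 ≅ Z^4.

Boundary ∂_1: C_1 → C_0 maps an edge to its endpoints' difference, ∂[p,q] = q − p. For instance
  ∂[2,3] = [3] − [2].
This gives a 4×4 integer matrix of rank 3; reducing to Smith normal form yields diagonal entries (1,1,1).

Computing H_k = (kernel of ∂_k) / (image of ∂_{k+1}):

  H_0: rank C_0 − rank ∂_1 = 4 − 3 = 1, and the invariant factors of ∂_1 are all 1, so H_0 = Z.
  H_1: rank ker ∂_1 − rank ∂_2 = (4 − 3) − 0 = 1, and there is no ∂_2, so H_1 = Z.

Hence the Betti numbers are b_0 = 1, b_1 = 1.

b_0 = 1, b_1 = 1.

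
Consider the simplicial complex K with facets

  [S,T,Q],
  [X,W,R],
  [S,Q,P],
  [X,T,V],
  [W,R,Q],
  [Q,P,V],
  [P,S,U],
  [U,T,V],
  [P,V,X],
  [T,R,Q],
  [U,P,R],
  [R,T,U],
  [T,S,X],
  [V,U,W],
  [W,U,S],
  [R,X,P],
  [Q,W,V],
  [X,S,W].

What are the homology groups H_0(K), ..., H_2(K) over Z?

H_0 = Z,  H_1 = Z^2,  H_2 = Z.

Fix the vertex order P < Q < R < S < T < U < V < W < X and write every simplex with vertices in increasing order. Then dim K = 2 and the simplices of K are:

  0-simplices (9): P, Q, R, S, T, U, V, W, X
  1-simplices (27): PQ, PR, PS, PU, PV, PX, QR, QS, QT, QV, QW, RT, RU, RW, RX, ST, SU, SW, SX, TU, TV, TX, UV, UW, VW, VX, WX
  2-simplices (18): PQS, PQV, PRU, PRX, PSU, PVX, QRT, QRW, QST, QVW, RTU, RWX, STX, SUW, SWX, TUV, TVX, UVW

Hence C_0 ≅ Z^9, C_1 ≅ Z^27, C_2 ≅ Z^18.

The boundary map ∂_1: C_1 → C_0 maps an edge to its endpoints' difference, ∂[p,q] = q − p.
The 9×27 boundary matrix has rank 8 and Smith normal form diag(1,1,1,1,1,1,1,1).

Boundary ∂_2: C_2 → C_1 acts by ∂[p,q,r] = [q,r] − [p,r] + [p,q]. For instance
  ∂PSU = SU − PU + PS,
  ∂PQS = QS − PS + PQ.
The resulting 27×18 matrix has rank 17, and its Smith normal form has invariant factors (1,1,1,1,1,1,1,1,1,1,1,1,1,1,1,1,1).

Now H_k = ker ∂_k / im ∂_{k+1}, so:

  H_0: rank C_0 − rank ∂_1 = 9 − 8 = 1, and the invariant factors of ∂_1 are all 1, so H_0 ≅ Z.
  H_1: rank ker ∂_1 − rank ∂_2 = (27 − 8) − 17 = 2, and the invariant factors of ∂_2 are all 1, so H_1 ≅ Z^2.
  H_2: rank ker ∂_2 − rank ∂_3 = (18 − 17) − 0 = 1, and there is no ∂_3, so H_2 ≅ Z.

(K is a triangulation of the torus T^2.)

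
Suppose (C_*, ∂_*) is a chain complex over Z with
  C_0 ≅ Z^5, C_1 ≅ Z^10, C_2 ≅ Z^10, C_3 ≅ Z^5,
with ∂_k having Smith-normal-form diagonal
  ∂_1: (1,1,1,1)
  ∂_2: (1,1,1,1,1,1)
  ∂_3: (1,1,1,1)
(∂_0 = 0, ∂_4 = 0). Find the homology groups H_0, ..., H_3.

H_0 ≅ Z,  H_1 = 0,  H_2 = 0,  H_3 ≅ Z.

H_0: b_0 = 5 − 0 − 4 = 1; torsion from ∂_1 factors > 1: none. So H_0 ≅ Z.
H_1: b_1 = 10 − 4 − 6 = 0; torsion from ∂_2 factors > 1: none. So H_1 ≅ 0.
H_2: b_2 = 10 − 6 − 4 = 0; torsion from ∂_3 factors > 1: none. So H_2 ≅ 0.
H_3: b_3 = 5 − 4 − 0 = 1; torsion from ∂_4 factors > 1: none. So H_3 ≅ Z.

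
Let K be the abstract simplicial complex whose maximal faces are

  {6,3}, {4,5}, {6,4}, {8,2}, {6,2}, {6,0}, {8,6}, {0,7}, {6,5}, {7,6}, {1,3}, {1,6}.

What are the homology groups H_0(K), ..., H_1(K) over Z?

H_0 ≅ Z,  H_1 ≅ Z^4.

Take the total order 0 < 1 < 2 < 3 < 4 < 5 < 6 < 7 < 8 on the vertex set. Then K (dimension 1) consists of the simplices:

  0-simplices (9): [0], [1], [2], [3], [4], [5], [6], [7], [8]
  1-simplices (12): [0,6], [0,7], [1,3], [1,6], [2,6], [2,8], [3,6], [4,5], [4,6], [5,6], [6,7], [6,8]

Hence C_0 ≅ Z^9, C_1 ≅ Z^12.

∂_1: C_1 → C_0 maps an edge to its endpoints' difference, ∂[p,q] = q − p.
The 9×12 boundary matrix has rank 8 and Smith normal form diag(1,1,1,1,1,1,1,1).

Reading off H_k = ker ∂_k / im ∂_{k+1}:

  H_0: rank C_0 − rank ∂_1 = 9 − 8 = 1, and the invariant factors of ∂_1 are all 1, so H_0 ≅ Z.
  H_1: rank ker ∂_1 − rank ∂_2 = (12 − 8) − 0 = 4, and there is no ∂_2, so H_1 ≅ Z^4.

(K is a triangulation of a wedge of 4 circles.)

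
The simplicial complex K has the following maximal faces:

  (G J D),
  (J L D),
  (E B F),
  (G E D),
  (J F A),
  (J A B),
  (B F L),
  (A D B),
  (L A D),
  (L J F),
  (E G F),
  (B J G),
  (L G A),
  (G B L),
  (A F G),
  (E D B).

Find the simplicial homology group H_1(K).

We work with the vertex ordering A < B < D < E < F < G < J < L. The simplices of K, each written with vertices in increasing order, are:

  0-simplices (8): A, B, D, E, F, G, J, L
  1-simplices (24): AB, AD, AF, AG, AJ, AL, BD, BE, BF, BG, BJ, BL, DE, DG, DJ, DL, EF, EG, FG, FJ, FL, GJ, GL, JL
  2-simplices (16): ABD, ABJ, ADL, AFG, AFJ, AGL, BDE, BEF, BFL, BGJ, BGL, DEG, DGJ, DJL, EFG, FJL

so the chain groups are C_0 ≅ Z^8, C_1 ≅ Z^24, C_2 ≅ Z^16.

Boundary ∂_1: C_1 → C_0 sends each edge [p,q] (with p < q) to q − p. For instance
  ∂BJ = J − B.
The resulting 8×24 matrix has rank 7, and its Smith normal form has invariant factors (1,1,1,1,1,1,1).

Boundary ∂_2: C_2 → C_1 sends each 2-simplex [p,q,r] to [q,r] − [p,r] + [p,q]. For instance
  ∂ABJ = BJ − AJ + AB,
  ∂AFJ = FJ − AJ + AF.
As a 24×16 matrix over Z this has rank 15, with invariant factors (1,1,1,1,1,1,1,1,1,1,1,1,1,1,1).

Now H_k = ker ∂_k / im ∂_{k+1}, so:

  H_1: rank ker ∂_1 − rank ∂_2 = (24 − 7) − 15 = 2, and the invariant factors of ∂_2 are all 1, so H_1 = Z^2.

H_1 = Z^2.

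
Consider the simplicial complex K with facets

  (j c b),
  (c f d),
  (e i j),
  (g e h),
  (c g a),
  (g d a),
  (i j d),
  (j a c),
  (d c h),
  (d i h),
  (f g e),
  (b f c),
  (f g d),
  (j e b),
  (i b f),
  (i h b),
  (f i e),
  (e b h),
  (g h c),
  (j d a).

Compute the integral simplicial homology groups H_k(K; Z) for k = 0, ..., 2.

K has 10 vertices, 30 edges, 20 triangles.
rank ∂_0 = 0, rank ∂_1 = 9 ⇒ b_0 = 10 − 0 − 9 = 1; all invariant factors of ∂_1 are 1 so no torsion. So H_0 = Z.
rank ∂_1 = 9, rank ∂_2 = 20 ⇒ b_1 = 30 − 9 − 20 = 1; ∂_2 has invariant factor(s) [2] giving torsion. So H_1 = Z ⊕ Z/2.
rank ∂_2 = 20, rank ∂_3 = 0 ⇒ b_2 = 20 − 20 − 0 = 0. So H_2 = 0.

H_0 ≅ Z,  H_1 ≅ Z ⊕ Z/2,  H_2 = 0.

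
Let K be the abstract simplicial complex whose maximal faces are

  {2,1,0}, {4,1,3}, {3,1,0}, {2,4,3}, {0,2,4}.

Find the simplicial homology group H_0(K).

Order the vertices as 0 < 1 < 2 < 3 < 4. Listing each simplex with vertices in this order, K has dimension 2 with simplices:

  0-simplices (5): [0], [1], [2], [3], [4]
  1-simplices (10): [0,1], [0,2], [0,3], [0,4], [1,2], [1,3], [1,4], [2,3], [2,4], [3,4]
  2-simplices (5): [0,1,2], [0,1,3], [0,2,4], [1,3,4], [2,3,4]

giving chain groups C_0 ≅ Z^5, C_1 ≅ Z^10, C_2 ≅ Z^5.

The boundary map ∂_1: C_1 → C_0 is given by ∂[p,q] = [q] − [p]. For instance
  ∂[0,1] = [1] − [0].
The 5×10 boundary matrix has rank 4 and Smith normal form diag(1,1,1,1).

Boundary ∂_2: C_2 → C_1 maps a triangle to the signed sum of its edges. For instance
  ∂[0,1,3] = [1,3] − [0,3] + [0,1],
  ∂[1,3,4] = [3,4] − [1,4] + [1,3].
The resulting 10×5 matrix has rank 5, and its Smith normal form has invariant factors (1,1,1,1,1).

Computing H_k = (kernel of ∂_k) / (image of ∂_{k+1}):

  H_0: rank C_0 − rank ∂_1 = 5 − 4 = 1, and the invariant factors of ∂_1 are all 1, so H_0 = Z.

(K is a triangulation of the Möbius band.)

H_0 ≅ Z.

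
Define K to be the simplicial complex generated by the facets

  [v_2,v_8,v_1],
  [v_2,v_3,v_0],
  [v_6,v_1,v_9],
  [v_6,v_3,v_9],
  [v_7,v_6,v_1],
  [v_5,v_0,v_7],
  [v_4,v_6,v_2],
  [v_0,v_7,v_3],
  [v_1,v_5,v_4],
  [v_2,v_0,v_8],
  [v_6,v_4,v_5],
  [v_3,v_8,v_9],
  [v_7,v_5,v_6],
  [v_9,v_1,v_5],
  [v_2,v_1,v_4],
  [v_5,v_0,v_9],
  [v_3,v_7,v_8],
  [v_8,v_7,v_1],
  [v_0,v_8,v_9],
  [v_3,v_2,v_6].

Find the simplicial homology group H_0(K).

Take the total order v_0 < v_1 < v_2 < v_3 < v_4 < v_5 < v_6 < v_7 < v_8 < v_9 on the vertex set. Then K (dimension 2) consists of the simplices:

  0-simplices (10): [v_0], [v_1], [v_2], [v_3], [v_4], [v_5], [v_6], [v_7], [v_8], [v_9]
  1-simplices (30): (30 of them)
  2-simplices (20): (20 of them)

giving chain groups C_0 ≅ Z^10, C_1 ≅ Z^30, C_2 ≅ Z^20.

∂_1: C_1 → C_0 sends each edge [p,q] (with p < q) to q − p.
As a 10×30 matrix over Z this has rank 9, with invariant factors (1,1,1,1,1,1,1,1,1).

The boundary map ∂_2: C_2 → C_1 sends each 2-simplex [p,q,r] to [q,r] − [p,r] + [p,q]. For instance
  ∂[v_1,v_6,v_7] = [v_6,v_7] − [v_1,v_7] + [v_1,v_6],
  ∂[v_1,v_2,v_4] = [v_2,v_4] − [v_1,v_4] + [v_1,v_2].
The 30×20 boundary matrix has rank 20 and Smith normal form diag(1,1,1,1,1,1,1,1,1,1,1,1,1,1,1,1,1,1,1,2).

Now H_k = ker ∂_k / im ∂_{k+1}, so:

  H_0: rank C_0 − rank ∂_1 = 10 − 9 = 1, and the invariant factors of ∂_1 are all 1, so H_0 = Z.

(K is a triangulation of the Klein bottle.)

H_0 ≅ Z.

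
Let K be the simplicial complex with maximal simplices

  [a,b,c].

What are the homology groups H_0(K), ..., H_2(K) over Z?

Take the total order a < b < c on the vertex set. Then K (dimension 2) consists of the simplices:

  0-simplices (3): a, b, c
  1-simplices (3): ab, ac, bc
  2-simplices (1): abc

giving chain groups C_0 ≅ Z^3, C_1 ≅ Z^3, C_2 ≅ Z^1.

Boundary ∂_1: C_1 → C_0 is given by ∂[p,q] = [q] − [p]. For instance
  ∂bc = c − b.
The resulting 3×3 matrix has rank 2, and its Smith normal form has invariant factors (1,1).

The boundary map ∂_2: C_2 → C_1 sends each 2-simplex [p,q,r] to [q,r] − [p,r] + [p,q]. For instance
  ∂abc = bc − ac + ab.
The resulting 3×1 matrix has rank 1, and its Smith normal form has invariant factors (1).

From H_k ≅ ker(∂_k) / im(∂_{k+1}) we obtain:

  H_0: rank C_0 − rank ∂_1 = 3 − 2 = 1, and the invariant factors of ∂_1 are all 1, so H_0 = Z.
  H_1: rank ker ∂_1 − rank ∂_2 = (3 − 2) − 1 = 0, and the invariant factors of ∂_2 are all 1, so H_1 = 0.
  H_2: rank ker ∂_2 − rank ∂_3 = (1 − 1) − 0 = 0, and there is no ∂_3, so H_2 = 0.

As a check, the Euler characteristic is 3 − 3 + 1 = 1, which agrees with 1 − 0 + 0 = 1.
(K is a triangulation of the 2-simplex.)

H_0 = Z,  H_1 = 0,  H_2 = 0.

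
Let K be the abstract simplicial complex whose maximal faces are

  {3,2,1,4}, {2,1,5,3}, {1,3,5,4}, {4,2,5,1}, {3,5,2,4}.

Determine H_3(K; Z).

H_3 ≅ Z.

Take the total order 1 < 2 < 3 < 4 < 5 on the vertex set. Then K (dimension 3) consists of the simplices:

  0-simplices (5): [1], [2], [3], [4], [5]
  1-simplices (10): [1,2], [1,3], [1,4], [1,5], [2,3], [2,4], [2,5], [3,4], [3,5], [4,5]
  2-simplices (10): [1,2,3], [1,2,4], [1,2,5], [1,3,4], [1,3,5], [1,4,5], [2,3,4], [2,3,5], [2,4,5], [3,4,5]
  3-simplices (5): [1,2,3,4], [1,2,3,5], [1,2,4,5], [1,3,4,5], [2,3,4,5]

Hence C_0 ≅ Z^5, C_1 ≅ Z^10, C_2 ≅ Z^10, C_3 ≅ Z^5.

Boundary ∂_1: C_1 → C_0 is given by ∂[p,q] = [q] − [p]. For instance
  ∂[4,5] = [5] − [4].
As a 5×10 matrix over Z this has rank 4, with invariant factors (1,1,1,1).

The boundary map ∂_2: C_2 → C_1 sends each 2-simplex [p,q,r] to [q,r] − [p,r] + [p,q]. For instance
  ∂[2,4,5] = [4,5] − [2,5] + [2,4],
  ∂[2,3,5] = [3,5] − [2,5] + [2,3].
As a 10×10 matrix over Z this has rank 6, with invariant factors (1,1,1,1,1,1).

The boundary map ∂_3: C_3 → C_2 sends each 3-simplex σ to the alternating sum Σ_i (−1)^i (σ with its i-th vertex removed). For instance
  ∂[1,2,4,5] = [2,4,5] − [1,4,5] + [1,2,5] − [1,2,4],
  ∂[1,3,4,5] = [3,4,5] − [1,4,5] + [1,3,5] − [1,3,4].
This gives a 10×5 integer matrix of rank 4; reducing to Smith normal form yields diagonal entries (1,1,1,1).

Computing H_k = (kernel of ∂_k) / (image of ∂_{k+1}):

  H_3: rank ker ∂_3 − rank ∂_4 = (5 − 4) − 0 = 1, and there is no ∂_4, so H_3 = Z.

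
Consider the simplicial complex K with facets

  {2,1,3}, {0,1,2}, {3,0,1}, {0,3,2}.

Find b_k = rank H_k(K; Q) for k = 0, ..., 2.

b_0 = 1, b_1 = 0, b_2 = 1.

Order the vertices as 0 < 1 < 2 < 3. Listing each simplex with vertices in this order, K has dimension 2 with simplices:

  0-simplices (4): [0], [1], [2], [3]
  1-simplices (6): [0,1], [0,2], [0,3], [1,2], [1,3], [2,3]
  2-simplices (4): [0,1,2], [0,1,3], [0,2,3], [1,2,3]

Hence C_0 ≅ Z^4, C_1 ≅ Z^6, C_2 ≅ Z^4.

Boundary ∂_1: C_1 → C_0 maps an edge to its endpoints' difference, ∂[p,q] = q − p. For instance
  ∂[0,3] = [3] − [0].
As a 4×6 matrix over Z this has rank 3, with invariant factors (1,1,1).

∂_2: C_2 → C_1 acts by ∂[p,q,r] = [q,r] − [p,r] + [p,q]. For instance
  ∂[1,2,3] = [2,3] − [1,3] + [1,2],
  ∂[0,1,3] = [1,3] − [0,3] + [0,1].
This gives a 6×4 integer matrix of rank 3; reducing to Smith normal form yields diagonal entries (1,1,1).

Reading off H_k = ker ∂_k / im ∂_{k+1}:

  H_0: rank C_0 − rank ∂_1 = 4 − 3 = 1, and the invariant factors of ∂_1 are all 1, so H_0 = Z.
  H_1: rank ker ∂_1 − rank ∂_2 = (6 − 3) − 3 = 0, and the invariant factors of ∂_2 are all 1, so H_1 = 0.
  H_2: rank ker ∂_2 − rank ∂_3 = (4 − 3) − 0 = 1, and there is no ∂_3, so H_2 = Z.

(K is a triangulation of the 2-sphere S^2.)

Hence the Betti numbers are b_0 = 1, b_1 = 0, b_2 = 1.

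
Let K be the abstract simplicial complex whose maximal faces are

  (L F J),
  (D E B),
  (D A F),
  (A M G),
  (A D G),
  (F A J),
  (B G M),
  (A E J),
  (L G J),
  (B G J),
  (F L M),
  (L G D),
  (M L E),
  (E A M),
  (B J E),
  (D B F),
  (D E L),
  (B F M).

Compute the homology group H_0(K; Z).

H_0 ≅ Z.

Fix the vertex order A < B < D < E < F < G < J < L < M and write every simplex with vertices in increasing order. Then dim K = 2 and the simplices of K are:

  0-simplices (9): A, B, D, E, F, G, J, L, M
  1-simplices (27): AD, AE, AF, AG, AJ, AM, BD, BE, BF, BG, BJ, BM, DE, DF, DG, DL, EJ, EL, EM, FJ, FL, FM, GJ, GL, GM, JL, LM
  2-simplices (18): ADF, ADG, AEJ, AEM, AFJ, AGM, BDE, BDF, BEJ, BFM, BGJ, BGM, DEL, DGL, ELM, FJL, FLM, GJL

so the chain groups are C_0 ≅ Z^9, C_1 ≅ Z^27, C_2 ≅ Z^18.

∂_1: C_1 → C_0 maps an edge to its endpoints' difference, ∂[p,q] = q − p. For instance
  ∂FL = L − F.
The resulting 9×27 matrix has rank 8, and its Smith normal form has invariant factors (1,1,1,1,1,1,1,1).

The boundary map ∂_2: C_2 → C_1 sends each 2-simplex [p,q,r] to [q,r] − [p,r] + [p,q]. For instance
  ∂BDF = DF − BF + BD,
  ∂ELM = LM − EM + EL.
As a 27×18 matrix over Z this has rank 17, with invariant factors (1,1,1,1,1,1,1,1,1,1,1,1,1,1,1,1,1).

From H_k ≅ ker(∂_k) / im(∂_{k+1}) we obtain:

  H_0: rank C_0 − rank ∂_1 = 9 − 8 = 1, and the invariant factors of ∂_1 are all 1, so H_0 ≅ Z.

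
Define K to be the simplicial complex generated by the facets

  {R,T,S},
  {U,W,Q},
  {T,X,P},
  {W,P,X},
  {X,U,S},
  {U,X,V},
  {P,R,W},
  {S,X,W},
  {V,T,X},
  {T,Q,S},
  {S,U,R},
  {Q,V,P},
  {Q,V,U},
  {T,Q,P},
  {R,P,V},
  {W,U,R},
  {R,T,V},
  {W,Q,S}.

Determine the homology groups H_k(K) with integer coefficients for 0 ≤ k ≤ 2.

H_0 ≅ Z,  H_1 ≅ Z ⊕ Z/2,  H_2 = 0.

Order the vertices as P < Q < R < S < T < U < V < W < X. Listing each simplex with vertices in this order, K has dimension 2 with simplices:

  0-simplices (9): P, Q, R, S, T, U, V, W, X
  1-simplices (27): PQ, PR, PT, PV, PW, PX, QS, QT, QU, QV, QW, RS, RT, RU, RV, RW, ST, SU, SW, SX, TV, TX, UV, UW, UX, VX, WX
  2-simplices (18): PQT, PQV, PRV, PRW, PTX, PWX, QST, QSW, QUV, QUW, RST, RSU, RTV, RUW, SUX, SWX, TVX, UVX

Hence C_0 ≅ Z^9, C_1 ≅ Z^27, C_2 ≅ Z^18.

Boundary ∂_1: C_1 → C_0 is given by ∂[p,q] = [q] − [p].
The 9×27 boundary matrix has rank 8 and Smith normal form diag(1,1,1,1,1,1,1,1).

The boundary map ∂_2: C_2 → C_1 maps a triangle to the signed sum of its edges. For instance
  ∂PQV = QV − PV + PQ,
  ∂UVX = VX − UX + UV.
The resulting 27×18 matrix has rank 18, and its Smith normal form has invariant factors (1,1,1,1,1,1,1,1,1,1,1,1,1,1,1,1,1,2).

Computing H_k = (kernel of ∂_k) / (image of ∂_{k+1}):

  H_0: rank C_0 − rank ∂_1 = 9 − 8 = 1, and the invariant factors of ∂_1 are all 1, so H_0 ≅ Z.
  H_1: rank ker ∂_1 − rank ∂_2 = (27 − 8) − 18 = 1, and ∂_2 has invariant factor 2 > 1, so H_1 ≅ Z ⊕ Z/2.
  H_2: rank ker ∂_2 − rank ∂_3 = (18 − 18) − 0 = 0, and there is no ∂_3, so H_2 ≅ 0.

(K is a triangulation of the Klein bottle.)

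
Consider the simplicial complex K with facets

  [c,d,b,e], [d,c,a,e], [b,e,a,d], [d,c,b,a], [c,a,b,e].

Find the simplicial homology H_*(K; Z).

H_0 = Z,  H_1 = 0,  H_2 = 0,  H_3 = Z.

We work with the vertex ordering a < b < c < d < e. The simplices of K, each written with vertices in increasing order, are:

  0-simplices (5): a, b, c, d, e
  1-simplices (10): ab, ac, ad, ae, bc, bd, be, cd, ce, de
  2-simplices (10): abc, abd, abe, acd, ace, ade, bcd, bce, bde, cde
  3-simplices (5): abcd, abce, abde, acde, bcde

giving chain groups C_0 ≅ Z^5, C_1 ≅ Z^10, C_2 ≅ Z^10, C_3 ≅ Z^5.

The boundary map ∂_1: C_1 → C_0 is given by ∂[p,q] = [q] − [p].
This gives a 5×10 integer matrix of rank 4; reducing to Smith normal form yields diagonal entries (1,1,1,1).

∂_2: C_2 → C_1 acts by ∂[p,q,r] = [q,r] − [p,r] + [p,q]. For instance
  ∂ade = de − ae + ad,
  ∂abc = bc − ac + ab.
The resulting 10×10 matrix has rank 6, and its Smith normal form has invariant factors (1,1,1,1,1,1).

∂_3: C_3 → C_2 sends each 3-simplex σ to the alternating sum Σ_i (−1)^i (σ with its i-th vertex removed). For instance
  ∂abce = bce − ace + abe − abc,
  ∂abcd = bcd − acd + abd − abc.
The 10×5 boundary matrix has rank 4 and Smith normal form diag(1,1,1,1).

From H_k ≅ ker(∂_k) / im(∂_{k+1}) we obtain:

  H_0: rank C_0 − rank ∂_1 = 5 − 4 = 1, and the invariant factors of ∂_1 are all 1, so H_0 = Z.
  H_1: rank ker ∂_1 − rank ∂_2 = (10 − 4) − 6 = 0, and the invariant factors of ∂_2 are all 1, so H_1 = 0.
  H_2: rank ker ∂_2 − rank ∂_3 = (10 − 6) − 4 = 0, and the invariant factors of ∂_3 are all 1, so H_2 = 0.
  H_3: rank ker ∂_3 − rank ∂_4 = (5 − 4) − 0 = 1, and there is no ∂_4, so H_3 = Z.

As a check, the Euler characteristic is 5 − 10 + 10 − 5 = 0, which agrees with 1 − 0 + 0 − 1 = 0.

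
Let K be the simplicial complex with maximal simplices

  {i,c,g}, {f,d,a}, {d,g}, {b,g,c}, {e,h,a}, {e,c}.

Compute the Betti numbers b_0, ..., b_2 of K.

Fix the vertex order a < b < c < d < e < f < g < h < i and write every simplex with vertices in increasing order. Then dim K = 2 and the simplices of K are:

  0-simplices (9): a, b, c, d, e, f, g, h, i
  1-simplices (13): ad, ae, af, ah, bc, bg, ce, cg, ci, df, dg, eh, gi
  2-simplices (4): adf, aeh, bcg, cgi

giving chain groups C_0 ≅ Z^9, C_1 ≅ Z^13, C_2 ≅ Z^4.

The boundary map ∂_1: C_1 → C_0 is given by ∂[p,q] = [q] − [p].
This gives a 9×13 integer matrix of rank 8; reducing to Smith normal form yields diagonal entries (1,1,1,1,1,1,1,1).

∂_2: C_2 → C_1 acts by ∂[p,q,r] = [q,r] − [p,r] + [p,q]. For instance
  ∂cgi = gi − ci + cg,
  ∂adf = df − af + ad.
As a 13×4 matrix over Z this has rank 4, with invariant factors (1,1,1,1).

From H_k ≅ ker(∂_k) / im(∂_{k+1}) we obtain:

  H_0: rank C_0 − rank ∂_1 = 9 − 8 = 1, and the invariant factors of ∂_1 are all 1, so H_0 = Z.
  H_1: rank ker ∂_1 − rank ∂_2 = (13 − 8) − 4 = 1, and the invariant factors of ∂_2 are all 1, so H_1 = Z.
  H_2: rank ker ∂_2 − rank ∂_3 = (4 − 4) − 0 = 0, and there is no ∂_3, so H_2 = 0.

Hence the Betti numbers are b_0 = 1, b_1 = 1, b_2 = 0.

b_0 = 1, b_1 = 1, b_2 = 0.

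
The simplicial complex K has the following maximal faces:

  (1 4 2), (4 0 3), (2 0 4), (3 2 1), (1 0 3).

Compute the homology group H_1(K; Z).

We work with the vertex ordering 0 < 1 < 2 < 3 < 4. The simplices of K, each written with vertices in increasing order, are:

  0-simplices (5): [0], [1], [2], [3], [4]
  1-simplices (10): [0,1], [0,2], [0,3], [0,4], [1,2], [1,3], [1,4], [2,3], [2,4], [3,4]
  2-simplices (5): [0,1,3], [0,2,4], [0,3,4], [1,2,3], [1,2,4]

giving chain groups C_0 ≅ Z^5, C_1 ≅ Z^10, C_2 ≅ Z^5.

The boundary map ∂_1: C_1 → C_0 maps an edge to its endpoints' difference, ∂[p,q] = q − p.
The resulting 5×10 matrix has rank 4, and its Smith normal form has invariant factors (1,1,1,1).

The boundary map ∂_2: C_2 → C_1 maps a triangle to the signed sum of its edges. For instance
  ∂[0,1,3] = [1,3] − [0,3] + [0,1],
  ∂[0,3,4] = [3,4] − [0,4] + [0,3].
The 10×5 boundary matrix has rank 5 and Smith normal form diag(1,1,1,1,1).

From H_k ≅ ker(∂_k) / im(∂_{k+1}) we obtain:

  H_1: rank ker ∂_1 − rank ∂_2 = (10 − 4) − 5 = 1, and the invariant factors of ∂_2 are all 1, so H_1 = Z.

(K is a triangulation of the Möbius band.)

H_1 = Z.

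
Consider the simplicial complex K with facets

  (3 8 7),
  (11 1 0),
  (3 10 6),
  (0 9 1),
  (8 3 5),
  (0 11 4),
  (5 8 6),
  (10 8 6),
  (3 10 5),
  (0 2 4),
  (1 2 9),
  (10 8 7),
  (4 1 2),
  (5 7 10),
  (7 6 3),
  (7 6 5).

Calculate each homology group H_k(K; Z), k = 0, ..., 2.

We work with the vertex ordering 0 < 1 < 2 < 3 < 4 < 5 < 6 < 7 < 8 < 9 < 10 < 11. The simplices of K, each written with vertices in increasing order, are:

  0-simplices (12): [0], [1], [2], [3], [4], [5], [6], [7], [8], [9], [10], [11]
  1-simplices (27): (27 of them)
  2-simplices (16): [0,1,9], [0,1,11], [0,2,4], [0,4,11], [1,2,4], [1,2,9], [3,5,8], [3,5,10], [3,6,7], [3,6,10], [3,7,8], [5,6,7], [5,6,8], [5,7,10], [6,8,10], [7,8,10]

so the chain groups are C_0 ≅ Z^12, C_1 ≅ Z^27, C_2 ≅ Z^16.

The boundary map ∂_1: C_1 → C_0 is given by ∂[p,q] = [q] − [p]. For instance
  ∂[5,10] = [10] − [5].
The 12×27 boundary matrix has rank 10 and Smith normal form diag(1,1,1,1,1,1,1,1,1,1).

The boundary map ∂_2: C_2 → C_1 sends each 2-simplex [p,q,r] to [q,r] − [p,r] + [p,q]. For instance
  ∂[0,2,4] = [2,4] − [0,4] + [0,2],
  ∂[5,6,8] = [6,8] − [5,8] + [5,6].
The resulting 27×16 matrix has rank 16, and its Smith normal form has invariant factors (1,1,1,1,1,1,1,1,1,1,1,1,1,1,1,2).

Reading off H_k = ker ∂_k / im ∂_{k+1}:

  H_0: rank C_0 − rank ∂_1 = 12 − 10 = 2, and the invariant factors of ∂_1 are all 1, so H_0 ≅ Z^2.
  H_1: rank ker ∂_1 − rank ∂_2 = (27 − 10) − 16 = 1, and ∂_2 has invariant factor 2 > 1, so H_1 ≅ Z ⊕ Z/2.
  H_2: rank ker ∂_2 − rank ∂_3 = (16 − 16) − 0 = 0, and there is no ∂_3, so H_2 ≅ 0.

As a check, the Euler characteristic is 12 − 27 + 16 = 1, which agrees with 2 − 1 + 0 = 1.

H_0 ≅ Z^2,  H_1 ≅ Z ⊕ Z/2,  H_2 = 0.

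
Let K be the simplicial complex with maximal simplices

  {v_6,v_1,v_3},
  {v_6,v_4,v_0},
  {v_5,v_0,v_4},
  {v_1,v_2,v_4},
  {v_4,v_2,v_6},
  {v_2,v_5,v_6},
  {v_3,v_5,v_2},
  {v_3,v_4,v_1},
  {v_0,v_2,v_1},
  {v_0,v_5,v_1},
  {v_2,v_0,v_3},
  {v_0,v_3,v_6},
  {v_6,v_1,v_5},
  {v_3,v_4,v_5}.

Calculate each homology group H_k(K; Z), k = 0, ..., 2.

Fix the vertex order v_0 < v_1 < v_2 < v_3 < v_4 < v_5 < v_6 and write every simplex with vertices in increasing order. Then dim K = 2 and the simplices of K are:

  0-simplices (7): [v_0], [v_1], [v_2], [v_3], [v_4], [v_5], [v_6]
  1-simplices (21): (21 of them)
  2-simplices (14): (14 of them)

Hence C_0 ≅ Z^7, C_1 ≅ Z^21, C_2 ≅ Z^14.

∂_1: C_1 → C_0 is given by ∂[p,q] = [q] − [p]. For instance
  ∂[v_1,v_2] = [v_2] − [v_1].
This gives a 7×21 integer matrix of rank 6; reducing to Smith normal form yields diagonal entries (1,1,1,1,1,1).

The boundary map ∂_2: C_2 → C_1 acts by ∂[p,q,r] = [q,r] − [p,r] + [p,q]. For instance
  ∂[v_2,v_3,v_5] = [v_3,v_5] − [v_2,v_5] + [v_2,v_3],
  ∂[v_0,v_2,v_3] = [v_2,v_3] − [v_0,v_3] + [v_0,v_2].
As a 21×14 matrix over Z this has rank 13, with invariant factors (1,1,1,1,1,1,1,1,1,1,1,1,1).

From H_k ≅ ker(∂_k) / im(∂_{k+1}) we obtain:

  H_0: rank C_0 − rank ∂_1 = 7 − 6 = 1, and the invariant factors of ∂_1 are all 1, so H_0 = Z.
  H_1: rank ker ∂_1 − rank ∂_2 = (21 − 6) − 13 = 2, and the invariant factors of ∂_2 are all 1, so H_1 = Z^2.
  H_2: rank ker ∂_2 − rank ∂_3 = (14 − 13) − 0 = 1, and there is no ∂_3, so H_2 = Z.

H_0 = Z,  H_1 = Z^2,  H_2 = Z.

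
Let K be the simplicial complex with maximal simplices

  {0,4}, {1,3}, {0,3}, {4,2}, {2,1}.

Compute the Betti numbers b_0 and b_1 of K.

b_0 = 1, b_1 = 1.

Order the vertices as 0 < 1 < 2 < 3 < 4. Listing each simplex with vertices in this order, K has dimension 1 with simplices:

  0-simplices (5): [0], [1], [2], [3], [4]
  1-simplices (5): [0,3], [0,4], [1,2], [1,3], [2,4]

giving chain groups C_0 ≅ Z^5, C_1 ≅ Z^5.

Boundary ∂_1: C_1 → C_0 sends each edge [p,q] (with p < q) to q − p. For instance
  ∂[1,3] = [3] − [1].
This gives a 5×5 integer matrix of rank 4; reducing to Smith normal form yields diagonal entries (1,1,1,1).

Reading off H_k = ker ∂_k / im ∂_{k+1}:

  H_0: rank C_0 − rank ∂_1 = 5 − 4 = 1, and the invariant factors of ∂_1 are all 1, so H_0 = Z.
  H_1: rank ker ∂_1 − rank ∂_2 = (5 − 4) − 0 = 1, and there is no ∂_2, so H_1 = Z.

As a check, the Euler characteristic is 5 − 5 = 0, which agrees with 1 − 1 = 0.

Hence the Betti numbers are b_0 = 1, b_1 = 1.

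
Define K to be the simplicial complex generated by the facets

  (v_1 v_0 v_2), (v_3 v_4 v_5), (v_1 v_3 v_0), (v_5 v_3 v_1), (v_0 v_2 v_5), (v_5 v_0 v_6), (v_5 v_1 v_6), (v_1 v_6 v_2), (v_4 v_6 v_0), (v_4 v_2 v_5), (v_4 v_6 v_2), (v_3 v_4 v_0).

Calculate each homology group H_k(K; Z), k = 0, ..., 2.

H_0 = Z,  H_1 = Z_2,  H_2 = 0.

Take the total order v_0 < v_1 < v_2 < v_3 < v_4 < v_5 < v_6 on the vertex set. Then K (dimension 2) consists of the simplices:

  0-simplices (7): [v_0], [v_1], [v_2], [v_3], [v_4], [v_5], [v_6]
  1-simplices (18): (18 of them)
  2-simplices (12): (12 of them)

so the chain groups are C_0 ≅ Z^7, C_1 ≅ Z^18, C_2 ≅ Z^12.

Boundary ∂_1: C_1 → C_0 is given by ∂[p,q] = [q] − [p].
The 7×18 boundary matrix has rank 6 and Smith normal form diag(1,1,1,1,1,1).

∂_2: C_2 → C_1 sends each 2-simplex [p,q,r] to [q,r] − [p,r] + [p,q]. For instance
  ∂[v_2,v_4,v_5] = [v_4,v_5] − [v_2,v_5] + [v_2,v_4],
  ∂[v_0,v_3,v_4] = [v_3,v_4] − [v_0,v_4] + [v_0,v_3].
This gives a 18×12 integer matrix of rank 12; reducing to Smith normal form yields diagonal entries (1,1,1,1,1,1,1,1,1,1,1,2).

From H_k ≅ ker(∂_k) / im(∂_{k+1}) we obtain:

  H_0: rank C_0 − rank ∂_1 = 7 − 6 = 1, and the invariant factors of ∂_1 are all 1, so H_0 ≅ Z.
  H_1: rank ker ∂_1 − rank ∂_2 = (18 − 6) − 12 = 0, and ∂_2 has invariant factor 2 > 1, so H_1 ≅ Z_2.
  H_2: rank ker ∂_2 − rank ∂_3 = (12 − 12) − 0 = 0, and there is no ∂_3, so H_2 ≅ 0.

(K is a triangulation of the real projective plane RP^2.)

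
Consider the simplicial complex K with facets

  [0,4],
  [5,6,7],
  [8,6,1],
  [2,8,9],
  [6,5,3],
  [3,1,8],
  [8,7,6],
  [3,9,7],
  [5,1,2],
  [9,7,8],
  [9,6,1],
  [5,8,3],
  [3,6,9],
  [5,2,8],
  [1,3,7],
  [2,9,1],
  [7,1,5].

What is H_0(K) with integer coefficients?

Order the vertices as 0 < 1 < 2 < 3 < 4 < 5 < 6 < 7 < 8 < 9. Listing each simplex with vertices in this order, K has dimension 2 with simplices:

  0-simplices (10): [0], [1], [2], [3], [4], [5], [6], [7], [8], [9]
  1-simplices (25): (25 of them)
  2-simplices (16): [1,2,5], [1,2,9], [1,3,7], [1,3,8], [1,5,7], [1,6,8], [1,6,9], [2,5,8], [2,8,9], [3,5,6], [3,5,8], [3,6,9], [3,7,9], [5,6,7], [6,7,8], [7,8,9]

giving chain groups C_0 ≅ Z^10, C_1 ≅ Z^25, C_2 ≅ Z^16.

∂_1: C_1 → C_0 sends each edge [p,q] (with p < q) to q − p.
As a 10×25 matrix over Z this has rank 8, with invariant factors (1,1,1,1,1,1,1,1).

Boundary ∂_2: C_2 → C_1 acts by ∂[p,q,r] = [q,r] − [p,r] + [p,q]. For instance
  ∂[3,5,8] = [5,8] − [3,8] + [3,5],
  ∂[2,8,9] = [8,9] − [2,9] + [2,8].
The 25×16 boundary matrix has rank 15 and Smith normal form diag(1,1,1,1,1,1,1,1,1,1,1,1,1,1,1).

From H_k ≅ ker(∂_k) / im(∂_{k+1}) we obtain:

  H_0: rank C_0 − rank ∂_1 = 10 − 8 = 2, and the invariant factors of ∂_1 are all 1, so H_0 ≅ Z^2.

H_0 ≅ Z^2.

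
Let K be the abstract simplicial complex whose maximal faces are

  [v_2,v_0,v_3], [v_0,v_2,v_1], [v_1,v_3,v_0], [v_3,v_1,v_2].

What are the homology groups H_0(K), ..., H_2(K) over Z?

H_0 ≅ Z,  H_1 = 0,  H_2 ≅ Z.

We work with the vertex ordering v_0 < v_1 < v_2 < v_3. The simplices of K, each written with vertices in increasing order, are:

  0-simplices (4): [v_0], [v_1], [v_2], [v_3]
  1-simplices (6): [v_0,v_1], [v_0,v_2], [v_0,v_3], [v_1,v_2], [v_1,v_3], [v_2,v_3]
  2-simplices (4): [v_0,v_1,v_2], [v_0,v_1,v_3], [v_0,v_2,v_3], [v_1,v_2,v_3]

giving chain groups C_0 ≅ Z^4, C_1 ≅ Z^6, C_2 ≅ Z^4.

Boundary ∂_1: C_1 → C_0 is given by ∂[p,q] = [q] − [p].
As a 4×6 matrix over Z this has rank 3, with invariant factors (1,1,1).

The boundary map ∂_2: C_2 → C_1 maps a triangle to the signed sum of its edges. For instance
  ∂[v_0,v_1,v_3] = [v_1,v_3] − [v_0,v_3] + [v_0,v_1],
  ∂[v_0,v_1,v_2] = [v_1,v_2] − [v_0,v_2] + [v_0,v_1].
As a 6×4 matrix over Z this has rank 3, with invariant factors (1,1,1).

From H_k ≅ ker(∂_k) / im(∂_{k+1}) we obtain:

  H_0: rank C_0 − rank ∂_1 = 4 − 3 = 1, and the invariant factors of ∂_1 are all 1, so H_0 ≅ Z.
  H_1: rank ker ∂_1 − rank ∂_2 = (6 − 3) − 3 = 0, and the invariant factors of ∂_2 are all 1, so H_1 ≅ 0.
  H_2: rank ker ∂_2 − rank ∂_3 = (4 − 3) − 0 = 1, and there is no ∂_3, so H_2 ≅ Z.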